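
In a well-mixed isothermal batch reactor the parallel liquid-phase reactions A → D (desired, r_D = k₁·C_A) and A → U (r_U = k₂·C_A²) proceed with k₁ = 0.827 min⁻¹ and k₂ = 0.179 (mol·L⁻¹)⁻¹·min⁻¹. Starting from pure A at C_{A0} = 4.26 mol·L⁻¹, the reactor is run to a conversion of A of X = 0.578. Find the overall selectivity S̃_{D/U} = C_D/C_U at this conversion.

1.56

C_A = C_{A0}(1−X) = 1.798 mol·L⁻¹.
Along a PFR/batch, dC_D/dC_A = −r_D/(r_D+r_U) = −k₁/(k₁+k₂·C_A).
Integrating from C_{A0} to C_A: C_D = (0.827/0.179)·ln[(0.827+0.179·4.26)/(0.827+0.179·1.80)] = 4.620·ln(1.590/1.149) = 1.500 mol·L⁻¹.
C_U = (C_{A0}−C_A)−C_D = 0.9620 mol·L⁻¹; S̃_{D/U} = 1.500/0.9620 = 1.56.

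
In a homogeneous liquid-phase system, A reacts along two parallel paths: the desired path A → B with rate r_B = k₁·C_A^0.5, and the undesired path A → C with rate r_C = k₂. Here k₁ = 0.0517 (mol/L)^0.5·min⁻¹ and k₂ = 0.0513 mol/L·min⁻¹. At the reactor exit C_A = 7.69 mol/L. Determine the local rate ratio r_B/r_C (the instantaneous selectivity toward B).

2.79

S_{B/C} = r_B/r_C = (k₁·C_A^0.5)/(k₂) = (k₁/k₂)·C_A^0.5.
= (0.0517×7.690^0.5) / (0.0513) = 0.1434/0.05130 = 2.79.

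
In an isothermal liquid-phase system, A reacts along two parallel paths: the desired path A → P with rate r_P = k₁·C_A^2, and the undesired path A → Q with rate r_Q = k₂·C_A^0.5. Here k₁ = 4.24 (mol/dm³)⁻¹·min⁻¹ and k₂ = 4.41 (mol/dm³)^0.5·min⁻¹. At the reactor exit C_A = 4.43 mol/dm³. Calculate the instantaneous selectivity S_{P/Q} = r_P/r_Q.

S_{P/Q} = r_P/r_Q = (k₁·C_A^2)/(k₂·C_A^0.5) = (k₁/k₂)·C_A^1.5.
= (4.24×4.430^2) / (4.41×4.430^0.5) = 83.21/9.282 = 8.96.
Since the desired path is higher order in A, keeping C_A high (PFR or concentrated feed) favours P.

8.96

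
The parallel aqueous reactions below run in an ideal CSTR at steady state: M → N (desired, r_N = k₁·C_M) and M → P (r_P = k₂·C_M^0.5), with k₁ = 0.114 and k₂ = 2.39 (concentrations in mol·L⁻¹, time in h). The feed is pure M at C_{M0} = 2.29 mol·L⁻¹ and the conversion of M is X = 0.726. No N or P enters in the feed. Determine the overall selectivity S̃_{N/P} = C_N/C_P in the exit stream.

0.0378

Exit C_M = C_{M0}(1−X) = 2.29×0.274 = 0.6275 mol·L⁻¹.
Rates in a CSTR are evaluated at the outlet concentration: r_N = 0.114×0.6275 = 0.07153, r_P = 2.39×0.6275^0.5 = 1.893.
Overall selectivity = C_N/C_P = r_Nτ/(r_Pτ) = r_N/r_P = 0.0378.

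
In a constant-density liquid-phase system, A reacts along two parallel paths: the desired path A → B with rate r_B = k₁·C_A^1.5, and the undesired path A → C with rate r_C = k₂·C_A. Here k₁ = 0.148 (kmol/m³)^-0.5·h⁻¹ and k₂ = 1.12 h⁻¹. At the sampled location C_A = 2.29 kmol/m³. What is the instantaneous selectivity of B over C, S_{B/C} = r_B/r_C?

S_{B/C} = r_B/r_C = (k₁·C_A^1.5)/(k₂·C_A) = (k₁/k₂)·C_A^0.5.
= (0.148×2.290^1.5) / (1.12×2.290) = 0.5129/2.565 = 0.200.
Since the desired path is higher order in A, keeping C_A high (PFR or concentrated feed) favours B.

0.200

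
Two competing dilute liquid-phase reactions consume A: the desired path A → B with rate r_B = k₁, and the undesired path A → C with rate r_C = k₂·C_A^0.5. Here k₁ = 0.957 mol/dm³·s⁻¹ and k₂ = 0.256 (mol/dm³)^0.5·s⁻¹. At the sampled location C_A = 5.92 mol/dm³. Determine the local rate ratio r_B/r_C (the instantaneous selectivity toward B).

S_{B/C} = r_B/r_C = (k₁)/(k₂·C_A^0.5) = (k₁/k₂)·C_A^-0.5.
= (0.957) / (0.256×5.920^0.5) = 0.9570/0.6229 = 1.54.

1.54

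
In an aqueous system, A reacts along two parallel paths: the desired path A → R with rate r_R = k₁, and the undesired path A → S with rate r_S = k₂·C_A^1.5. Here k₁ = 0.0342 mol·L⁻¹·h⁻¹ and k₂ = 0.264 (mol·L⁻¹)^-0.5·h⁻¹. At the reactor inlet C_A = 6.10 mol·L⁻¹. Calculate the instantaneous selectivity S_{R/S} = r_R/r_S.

0.00860

S_{R/S} = r_R/r_S = (k₁)/(k₂·C_A^1.5) = (k₁/k₂)·C_A^-1.5.
= (0.0342) / (0.264×6.100^1.5) = 0.03420/3.977 = 0.00860.
The undesired path is higher order in A, so low C_A (CSTR or dilute feed) favours R.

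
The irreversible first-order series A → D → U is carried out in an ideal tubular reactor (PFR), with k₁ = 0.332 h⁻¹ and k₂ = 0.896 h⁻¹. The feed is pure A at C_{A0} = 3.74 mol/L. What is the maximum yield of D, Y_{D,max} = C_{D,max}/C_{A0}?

0.207

Evaluating C_D at τ_opt = ln(k₂/k₁)/(k₂−k₁) gives C_{D,max}/C_{A0} = (k₁/k₂)^[k₂/(k₂−k₁)].
= (0.332/0.896)^(0.896/(0.896−0.332)) = (0.3705)^(1.589) = 0.2065.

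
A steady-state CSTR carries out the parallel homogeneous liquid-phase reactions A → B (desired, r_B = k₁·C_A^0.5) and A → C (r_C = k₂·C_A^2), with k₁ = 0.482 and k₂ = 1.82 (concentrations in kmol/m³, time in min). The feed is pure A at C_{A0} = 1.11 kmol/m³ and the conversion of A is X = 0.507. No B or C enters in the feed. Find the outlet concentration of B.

0.223 kmol/m³

Exit C_A = C_{A0}(1−X) = 1.11×0.493 = 0.5472 kmol/m³.
A CSTR operates uniformly at the exit composition, giving r_B = 0.3566 and r_C = 0.5450 (each k·C_A^n at C_A = 0.5472).
Fraction of consumed A going to B: r_B/(r_B+r_C) = 0.3955.
C_B = 0.3955·C_{A0}·X = 0.3955×1.11×0.507 = 0.223 kmol/m³.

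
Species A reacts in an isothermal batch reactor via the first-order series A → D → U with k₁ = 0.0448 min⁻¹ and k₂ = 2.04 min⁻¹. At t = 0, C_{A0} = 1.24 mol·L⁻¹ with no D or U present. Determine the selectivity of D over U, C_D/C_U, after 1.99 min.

For first-order series with pure A initially, C_D(t) = k₁C_{A0}/(k₂−k₁)·(e^(−k₁t) − e^(−k₂t)).
e^(−k₁t) = e^(−0.0448×1.99) = e^(−0.08915) = 0.9147; e^(−k₂t) = e^(−4.060) = 0.01726.
C_D = 0.0448×1.24/(2.04−0.0448) × (0.9147−0.01726) = 0.02784×0.8975 = 0.02499 mol·L⁻¹.
C_A = C_{A0}e^(−k₁t) = 1.134 mol·L⁻¹, so C_U = C_{A0}−C_A−C_D = 0.08078 mol·L⁻¹; C_D/C_U = 0.309.

0.309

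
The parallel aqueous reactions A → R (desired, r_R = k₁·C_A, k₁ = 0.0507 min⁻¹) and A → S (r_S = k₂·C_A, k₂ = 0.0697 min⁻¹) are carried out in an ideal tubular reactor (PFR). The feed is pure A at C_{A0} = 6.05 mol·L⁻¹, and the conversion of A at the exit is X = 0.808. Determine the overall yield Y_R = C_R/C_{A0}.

C_A = C_{A0}(1−X) = 1.162 mol·L⁻¹.
Both paths are first order in A, so the instantaneous fraction to R is constant: dC_R/d(−C_A) = k₁/(k₁+k₂) = 0.4211.
C_R = 0.4211·(C_{A0}−C_A) = 0.4211×4.888 = 2.06 mol·L⁻¹.
Y_R = C_R/C_{A0} = 2.058/6.05 = 0.340.

0.340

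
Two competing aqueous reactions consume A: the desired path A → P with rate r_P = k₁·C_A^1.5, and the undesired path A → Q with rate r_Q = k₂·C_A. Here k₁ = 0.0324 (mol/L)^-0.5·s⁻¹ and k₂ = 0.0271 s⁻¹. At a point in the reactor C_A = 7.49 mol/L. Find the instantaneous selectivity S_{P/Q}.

S_{P/Q} = r_P/r_Q = (k₁·C_A^1.5)/(k₂·C_A) = (k₁/k₂)·C_A^0.5.
= (0.0324×7.490^1.5) / (0.0271×7.490) = 0.6642/0.2030 = 3.27.
Since the desired path is higher order in A, keeping C_A high (PFR or concentrated feed) favours P.

3.27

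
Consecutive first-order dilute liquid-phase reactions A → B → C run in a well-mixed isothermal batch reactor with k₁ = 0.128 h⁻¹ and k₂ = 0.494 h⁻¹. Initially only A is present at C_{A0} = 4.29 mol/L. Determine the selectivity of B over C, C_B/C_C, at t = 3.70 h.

The intermediate concentration in a first-order A→B→C sequence is C_B = k₁C_{A0}(e^(−k₁t) − e^(−k₂t))/(k₂−k₁).
e^(−k₁t) = e^(−0.128×3.70) = e^(−0.4736) = 0.6228; e^(−k₂t) = e^(−1.828) = 0.1608.
C_B = 0.128×4.29/(0.494−0.128) × (0.6228−0.1608) = 1.500×0.4620 = 0.6931 mol/L.
C_A = C_{A0}e^(−k₁t) = 2.672 mol/L, so C_C = C_{A0}−C_A−C_B = 0.9252 mol/L; C_B/C_C = 0.749.

0.749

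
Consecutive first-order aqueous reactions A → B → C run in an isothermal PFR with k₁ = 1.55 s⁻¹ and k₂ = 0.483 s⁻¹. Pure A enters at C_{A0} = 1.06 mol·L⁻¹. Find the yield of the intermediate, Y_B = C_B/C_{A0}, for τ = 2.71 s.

For first-order series with pure A initially, C_B(τ) = k₁C_{A0}/(k₂−k₁)·(e^(−k₁τ) − e^(−k₂τ)).
e^(−k₁τ) = e^(−1.55×2.71) = e^(−4.200) = 0.01499; e^(−k₂τ) = e^(−1.309) = 0.2701.
C_B = 1.55×1.06/(0.483−1.55) × (0.01499−0.2701) = (-1.540)×(-0.2551) = 0.3928 mol·L⁻¹.
Y_B = C_B/C_{A0} = 0.3928/1.06 = 0.371.

0.371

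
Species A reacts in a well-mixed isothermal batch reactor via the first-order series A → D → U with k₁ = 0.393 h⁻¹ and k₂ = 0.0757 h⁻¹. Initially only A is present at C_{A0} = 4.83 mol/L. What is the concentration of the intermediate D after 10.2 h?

The intermediate concentration in a first-order A→B→C sequence is C_D = k₁C_{A0}(e^(−k₁t) − e^(−k₂t))/(k₂−k₁).
e^(−k₁t) = e^(−0.393×10.2) = e^(−4.009) = 0.01816; e^(−k₂t) = e^(−0.7721) = 0.4620.
C_D = 0.393×4.83/(0.0757−0.393) × (0.01816−0.4620) = (-5.982)×(-0.4439) = 2.655 mol/L.

2.66 mol/L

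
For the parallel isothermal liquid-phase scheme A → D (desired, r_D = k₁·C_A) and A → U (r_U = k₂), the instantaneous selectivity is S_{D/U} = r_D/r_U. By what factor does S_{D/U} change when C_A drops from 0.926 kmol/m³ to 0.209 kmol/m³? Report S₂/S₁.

S_{D/U} = (k₁/k₂)·C_A, so S₂/S₁ = (C_{A,2}/C_{A,1}).
= 0.209/0.926 = 0.226.
Selectivity toward D falls as C_A falls — high-concentration operation is favoured.

0.226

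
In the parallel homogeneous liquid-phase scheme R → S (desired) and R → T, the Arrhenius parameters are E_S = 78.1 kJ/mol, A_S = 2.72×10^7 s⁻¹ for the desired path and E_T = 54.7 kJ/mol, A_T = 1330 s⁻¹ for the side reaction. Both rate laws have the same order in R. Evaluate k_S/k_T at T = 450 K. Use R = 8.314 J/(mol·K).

39.3

With equal orders, S_{S/T} = k_S/k_T = (A_S/A_T)·exp[(E_T−E_S)/(RT)].
(E_T−E_S)/(RT) = (54.7−78.1)×10³/(8.314×450) = -23400/3741 = -6.255.
k_S/k_T = (2.72×10^7/1330)·exp(-6.255) = 20451 × 0.001922 = 39.3.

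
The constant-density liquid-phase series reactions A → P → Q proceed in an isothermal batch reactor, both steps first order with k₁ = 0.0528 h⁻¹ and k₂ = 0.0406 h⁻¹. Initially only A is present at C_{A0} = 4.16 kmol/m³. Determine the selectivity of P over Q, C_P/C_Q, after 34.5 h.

0.776

Solving the coupled first-order balances gives C_P(t) = [k₁/(k₂−k₁)]·C_{A0}·(e^(−k₁t) − e^(−k₂t)).
e^(−k₁t) = e^(−0.0528×34.5) = e^(−1.822) = 0.1618; e^(−k₂t) = e^(−1.401) = 0.2464.
C_P = 0.0528×4.16/(0.0406−0.0528) × (0.1618−0.2464) = (-18.00)×(-0.08466) = 1.524 kmol/m³.
C_A = C_{A0}e^(−k₁t) = 0.6729 kmol/m³, so C_Q = C_{A0}−C_A−C_P = 1.963 kmol/m³; C_P/C_Q = 0.776.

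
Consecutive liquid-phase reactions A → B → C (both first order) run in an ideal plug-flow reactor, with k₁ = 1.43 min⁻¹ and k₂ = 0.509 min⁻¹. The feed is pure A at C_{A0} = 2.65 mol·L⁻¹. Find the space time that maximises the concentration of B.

1.12 min

The intermediate peaks when r₁ = r₂, i.e. k₁e^(−k₁τ) = k₂e^(−k₂τ), giving τ_opt = ln(k₂/k₁)/(k₂−k₁).
= ln(0.509/1.43)/(0.509−1.43) = ln(0.3559)/-0.9210 = -1.033/-0.9210 = 1.12 min.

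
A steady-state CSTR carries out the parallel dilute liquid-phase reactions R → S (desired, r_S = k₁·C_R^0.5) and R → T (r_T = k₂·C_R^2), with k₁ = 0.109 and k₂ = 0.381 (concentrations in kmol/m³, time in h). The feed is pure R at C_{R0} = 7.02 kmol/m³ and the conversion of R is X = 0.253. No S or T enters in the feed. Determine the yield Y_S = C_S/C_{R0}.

0.00589

Exit C_R = C_{R0}(1−X) = 7.02×0.747 = 5.244 kmol/m³.
A CSTR operates uniformly at the exit composition, giving r_S = 0.2496 and r_T = 10.48 (each k·C_R^n at C_R = 5.244).
Fraction of consumed R going to S: r_S/(r_S+r_T) = 0.02327.
C_S = 0.02327·C_{R0}·X = 0.02327×7.02×0.253 = 0.0413 kmol/m³; Y_S = C_S/C_{R0} = 0.00589.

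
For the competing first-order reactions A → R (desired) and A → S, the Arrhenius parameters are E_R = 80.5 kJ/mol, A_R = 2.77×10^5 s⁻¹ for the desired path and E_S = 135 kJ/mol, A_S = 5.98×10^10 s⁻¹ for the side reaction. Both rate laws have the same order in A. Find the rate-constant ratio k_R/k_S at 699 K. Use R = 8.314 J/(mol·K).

k_R/k_S = (A_R/A_S)·exp[−(E_R−E_S)/(RT)] = (A_R/A_S)·exp[(E_S−E_R)/(RT)].
(E_S−E_R)/(RT) = (135−80.5)×10³/(8.314×699) = 54500/5811 = 9.378.
k_R/k_S = (2.77×10^5/5.98×10^10)·exp(9.378) = 4.632×10^-6 × 11825 = 0.0548.

0.0548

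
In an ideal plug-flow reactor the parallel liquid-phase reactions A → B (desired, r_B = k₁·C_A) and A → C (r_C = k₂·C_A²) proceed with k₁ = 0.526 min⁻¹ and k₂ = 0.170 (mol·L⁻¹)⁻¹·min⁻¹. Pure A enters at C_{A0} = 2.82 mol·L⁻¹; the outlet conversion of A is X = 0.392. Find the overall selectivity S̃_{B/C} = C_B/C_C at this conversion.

1.38

C_A = C_{A0}(1−X) = 1.715 mol·L⁻¹.
Along a PFR/batch, dC_B/dC_A = −r_B/(r_B+r_C) = −k₁/(k₁+k₂·C_A).
Integrating from C_{A0} to C_A: C_B = (0.526/0.170)·ln[(0.526+0.170·2.82)/(0.526+0.170·1.71)] = 3.094·ln(1.005/0.8175) = 0.6402 mol·L⁻¹.
C_C = (C_{A0}−C_A)−C_B = 0.4652 mol·L⁻¹; S̃_{B/C} = 0.6402/0.4652 = 1.38.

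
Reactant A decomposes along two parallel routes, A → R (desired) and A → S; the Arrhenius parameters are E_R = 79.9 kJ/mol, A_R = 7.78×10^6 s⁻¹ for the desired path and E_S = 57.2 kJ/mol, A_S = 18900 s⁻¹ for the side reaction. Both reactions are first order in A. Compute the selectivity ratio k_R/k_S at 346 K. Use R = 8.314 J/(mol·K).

With equal orders, S_{R/S} = k_R/k_S = (A_R/A_S)·exp[(E_S−E_R)/(RT)].
(E_S−E_R)/(RT) = (57.2−79.9)×10³/(8.314×346) = -22700/2877 = -7.891.
k_R/k_S = (7.78×10^6/18900)·exp(-7.891) = 411.6 × 3.740×10^-4 = 0.154.
Since E_R > E_S, raising the temperature improves selectivity toward R.

0.154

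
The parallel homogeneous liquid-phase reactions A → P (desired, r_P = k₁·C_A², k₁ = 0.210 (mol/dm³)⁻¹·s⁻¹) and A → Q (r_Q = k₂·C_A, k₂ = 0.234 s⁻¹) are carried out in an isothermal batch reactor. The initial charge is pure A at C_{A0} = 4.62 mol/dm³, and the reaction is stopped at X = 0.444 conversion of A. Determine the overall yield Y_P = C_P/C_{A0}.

C_A = C_{A0}(1−X) = 2.569 mol/dm³.
Along a PFR/batch, dC_Q/dC_A = −r_Q/(r_P+r_Q) = −k₂/(k₂+k₁·C_A).
Integrating from C_{A0} to C_A: C_Q = (0.234/0.210)·ln[(0.234+0.210·4.62)/(0.234+0.210·2.57)] = 1.114·ln(1.204/0.7734) = 0.4933 mol/dm³.
Then C_P = (C_{A0}−C_A) − C_Q = 2.051 − 0.4933 = 1.558 mol/dm³.
Y_P = C_P/C_{A0} = 1.558/4.62 = 0.337.

0.337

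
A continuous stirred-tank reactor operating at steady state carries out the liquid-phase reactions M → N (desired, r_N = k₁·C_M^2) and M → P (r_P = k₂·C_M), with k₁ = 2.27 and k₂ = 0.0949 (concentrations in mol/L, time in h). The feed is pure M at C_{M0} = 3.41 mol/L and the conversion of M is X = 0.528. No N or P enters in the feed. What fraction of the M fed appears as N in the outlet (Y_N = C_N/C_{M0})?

0.515

Exit C_M = C_{M0}(1−X) = 3.41×0.472 = 1.610 mol/L.
A CSTR operates uniformly at the exit composition, giving r_N = 5.881 and r_P = 0.1527 (each k·C_M^n at C_M = 1.610).
Fraction of consumed M going to N: r_N/(r_N+r_P) = 0.9747.
C_N = 0.9747·C_{M0}·X = 0.9747×3.41×0.528 = 1.75 mol/L; Y_N = C_N/C_{M0} = 0.515.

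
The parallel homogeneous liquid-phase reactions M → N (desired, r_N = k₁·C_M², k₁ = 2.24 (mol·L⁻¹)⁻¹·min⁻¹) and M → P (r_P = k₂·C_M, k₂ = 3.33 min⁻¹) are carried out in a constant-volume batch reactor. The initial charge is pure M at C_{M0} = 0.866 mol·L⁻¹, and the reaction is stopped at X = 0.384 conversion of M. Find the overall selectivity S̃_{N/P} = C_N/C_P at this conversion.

C_M = C_{M0}(1−X) = 0.5335 mol·L⁻¹.
Along a PFR/batch, dC_P/dC_M = −r_P/(r_N+r_P) = −k₂/(k₂+k₁·C_M).
Integrating from C_{M0} to C_M: C_P = (3.33/2.24)·ln[(3.33+2.24·0.866)/(3.33+2.24·0.533)] = 1.487·ln(5.270/4.525) = 0.2266 mol·L⁻¹.
Then C_N = (C_{M0}−C_M) − C_P = 0.3325 − 0.2266 = 0.1060 mol·L⁻¹.
S̃_{N/P} = C_N/C_P = 0.1060/0.2266 = 0.468.

0.468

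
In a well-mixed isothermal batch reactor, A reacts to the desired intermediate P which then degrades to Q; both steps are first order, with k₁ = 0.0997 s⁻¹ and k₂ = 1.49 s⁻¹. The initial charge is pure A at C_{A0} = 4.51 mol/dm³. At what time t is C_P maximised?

1.95 s

The intermediate peaks when r₁ = r₂, i.e. k₁e^(−k₁t) = k₂e^(−k₂t), giving t_opt = ln(k₂/k₁)/(k₂−k₁).
= ln(1.49/0.0997)/(1.49−0.0997) = ln(14.94)/1.390 = 2.704/1.390 = 1.95 s.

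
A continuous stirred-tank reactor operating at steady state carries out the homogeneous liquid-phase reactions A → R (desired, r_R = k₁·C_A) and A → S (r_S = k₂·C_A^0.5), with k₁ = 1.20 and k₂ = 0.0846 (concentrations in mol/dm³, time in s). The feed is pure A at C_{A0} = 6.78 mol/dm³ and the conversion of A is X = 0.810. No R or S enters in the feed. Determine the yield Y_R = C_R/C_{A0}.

Exit C_A = C_{A0}(1−X) = 6.78×0.190 = 1.288 mol/dm³.
A CSTR operates uniformly at the exit composition, giving r_R = 1.546 and r_S = 0.09602 (each k·C_A^n at C_A = 1.288).
Fraction of consumed A going to R: r_R/(r_R+r_S) = 0.9415.
C_R = 0.9415·C_{A0}·X = 0.9415×6.78×0.810 = 5.17 mol/dm³; Y_R = C_R/C_{A0} = 0.763.

0.763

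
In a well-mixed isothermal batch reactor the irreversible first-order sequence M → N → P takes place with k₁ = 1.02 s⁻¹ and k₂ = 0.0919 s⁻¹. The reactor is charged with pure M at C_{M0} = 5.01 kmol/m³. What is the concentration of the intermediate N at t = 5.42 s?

For first-order series with pure M initially, C_N(t) = k₁C_{M0}/(k₂−k₁)·(e^(−k₁t) − e^(−k₂t)).
e^(−k₁t) = e^(−1.02×5.42) = e^(−5.528) = 0.003972; e^(−k₂t) = e^(−0.4981) = 0.6077.
C_N = 1.02×5.01/(0.0919−1.02) × (0.003972−0.6077) = (-5.506)×(-0.6037) = 3.324 kmol/m³.

3.32 kmol/m³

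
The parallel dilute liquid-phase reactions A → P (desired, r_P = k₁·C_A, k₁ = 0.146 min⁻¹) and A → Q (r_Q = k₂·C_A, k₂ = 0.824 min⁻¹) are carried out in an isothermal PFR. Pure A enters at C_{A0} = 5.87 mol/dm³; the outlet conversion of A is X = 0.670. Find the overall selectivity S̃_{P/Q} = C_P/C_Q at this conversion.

0.177

C_A = C_{A0}(1−X) = 1.937 mol/dm³.
Both paths are first order in A, so the instantaneous fraction to P is constant: dC_P/d(−C_A) = k₁/(k₁+k₂) = 0.1505.
C_P = 0.1505·(C_{A0}−C_A) = 0.1505×3.933 = 0.592 mol/dm³.
C_Q = (C_{A0}−C_A)−C_P = 3.341 mol/dm³; S̃_{P/Q} = 0.5920/3.341 = 0.177.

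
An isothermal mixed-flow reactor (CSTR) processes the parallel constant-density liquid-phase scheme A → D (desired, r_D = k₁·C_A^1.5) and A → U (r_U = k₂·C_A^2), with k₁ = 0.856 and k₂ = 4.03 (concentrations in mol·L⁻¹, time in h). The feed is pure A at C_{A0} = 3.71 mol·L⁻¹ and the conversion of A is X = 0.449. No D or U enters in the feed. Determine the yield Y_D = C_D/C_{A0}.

0.0581

Exit C_A = C_{A0}(1−X) = 3.71×0.551 = 2.044 mol·L⁻¹.
In a CSTR the entire volume is at exit conditions, so r_D = 0.856×2.044^1.5 = 2.502 and r_U = 4.03×2.044^2 = 16.84.
Fraction of consumed A going to D: r_D/(r_D+r_U) = 0.1293.
C_D = 0.1293·C_{A0}·X = 0.1293×3.71×0.449 = 0.215 mol·L⁻¹; Y_D = C_D/C_{A0} = 0.0581.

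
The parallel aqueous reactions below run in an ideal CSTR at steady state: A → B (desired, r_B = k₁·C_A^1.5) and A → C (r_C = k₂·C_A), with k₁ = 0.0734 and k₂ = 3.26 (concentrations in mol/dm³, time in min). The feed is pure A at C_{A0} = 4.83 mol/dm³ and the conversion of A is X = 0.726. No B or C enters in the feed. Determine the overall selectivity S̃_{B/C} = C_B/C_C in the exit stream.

Exit C_A = C_{A0}(1−X) = 4.83×0.274 = 1.323 mol/dm³.
In a CSTR the entire volume is at exit conditions, so r_B = 0.0734×1.323^1.5 = 0.1117 and r_C = 3.26×1.323 = 4.314.
Overall selectivity = C_B/C_C = r_Bτ/(r_Cτ) = r_B/r_C = 0.0259.

0.0259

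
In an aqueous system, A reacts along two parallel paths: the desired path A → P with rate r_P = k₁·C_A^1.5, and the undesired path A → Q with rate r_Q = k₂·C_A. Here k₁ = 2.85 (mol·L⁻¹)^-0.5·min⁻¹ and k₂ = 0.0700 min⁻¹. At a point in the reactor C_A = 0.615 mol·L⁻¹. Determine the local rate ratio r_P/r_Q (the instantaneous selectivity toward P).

S_{P/Q} = r_P/r_Q = (k₁·C_A^1.5)/(k₂·C_A) = (k₁/k₂)·C_A^0.5.
= (2.85×0.6150^1.5) / (0.0700×0.6150) = 1.375/0.04305 = 31.9.
Since the desired path is higher order in A, keeping C_A high (PFR or concentrated feed) favours P.

31.9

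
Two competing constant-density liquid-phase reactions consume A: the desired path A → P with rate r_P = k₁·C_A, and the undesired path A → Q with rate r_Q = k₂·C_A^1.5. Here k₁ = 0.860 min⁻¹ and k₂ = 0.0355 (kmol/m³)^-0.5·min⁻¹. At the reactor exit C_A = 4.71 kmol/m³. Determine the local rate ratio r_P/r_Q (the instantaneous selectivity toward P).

S_{P/Q} = r_P/r_Q = (k₁·C_A)/(k₂·C_A^1.5) = (k₁/k₂)·C_A^-0.5.
= (0.860×4.710) / (0.0355×4.710^1.5) = 4.051/0.3629 = 11.2.
The undesired path is higher order in A, so low C_A (CSTR or dilute feed) favours P.

11.2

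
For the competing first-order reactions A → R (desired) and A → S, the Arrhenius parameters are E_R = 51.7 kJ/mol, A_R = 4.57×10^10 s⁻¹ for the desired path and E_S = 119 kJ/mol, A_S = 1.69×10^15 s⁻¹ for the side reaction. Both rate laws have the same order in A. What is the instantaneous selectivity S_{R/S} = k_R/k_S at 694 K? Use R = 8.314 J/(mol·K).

3.14

Since both paths have the same order in A, the concentration cancels and S_{R/S} = k_R/k_S = (A_R/A_S)·exp[(E_S−E_R)/(RT)].
(E_S−E_R)/(RT) = (119−51.7)×10³/(8.314×694) = 67300/5770 = 11.66.
k_R/k_S = (4.57×10^10/1.69×10^15)·exp(11.66) = 2.704×10^-5 × 1.163×10^5 = 3.14.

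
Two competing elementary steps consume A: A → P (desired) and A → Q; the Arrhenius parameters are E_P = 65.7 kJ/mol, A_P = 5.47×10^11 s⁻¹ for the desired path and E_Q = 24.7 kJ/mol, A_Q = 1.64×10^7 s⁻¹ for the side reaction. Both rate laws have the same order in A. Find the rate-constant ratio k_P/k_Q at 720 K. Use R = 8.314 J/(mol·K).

35.4

k_P/k_Q = (A_P/A_Q)·exp[−(E_P−E_Q)/(RT)] = (A_P/A_Q)·exp[(E_Q−E_P)/(RT)].
(E_Q−E_P)/(RT) = (24.7−65.7)×10³/(8.314×720) = -41000/5986 = -6.849.
k_P/k_Q = (5.47×10^11/1.64×10^7)·exp(-6.849) = 33354 × 0.001060 = 35.4.
Since E_P > E_Q, raising the temperature improves selectivity toward P.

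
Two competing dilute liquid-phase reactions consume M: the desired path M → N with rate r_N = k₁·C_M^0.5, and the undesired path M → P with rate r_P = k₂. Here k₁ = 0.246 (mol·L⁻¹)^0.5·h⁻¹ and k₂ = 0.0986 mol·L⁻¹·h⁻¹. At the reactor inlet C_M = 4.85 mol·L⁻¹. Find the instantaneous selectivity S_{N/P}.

S_{N/P} = r_N/r_P = (k₁·C_M^0.5)/(k₂) = (k₁/k₂)·C_M^0.5.
= (0.246×4.850^0.5) / (0.0986) = 0.5418/0.09860 = 5.49.
Since the desired path is higher order in M, keeping C_M high (PFR or concentrated feed) favours N.

5.49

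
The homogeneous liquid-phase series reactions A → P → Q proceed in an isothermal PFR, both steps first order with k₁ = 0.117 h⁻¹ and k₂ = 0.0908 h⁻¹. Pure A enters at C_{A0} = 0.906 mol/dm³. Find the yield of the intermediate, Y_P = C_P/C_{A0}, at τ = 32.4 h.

For first-order series with pure A initially, C_P(τ) = k₁C_{A0}/(k₂−k₁)·(e^(−k₁τ) − e^(−k₂τ)).
e^(−k₁τ) = e^(−0.117×32.4) = e^(−3.791) = 0.02258; e^(−k₂τ) = e^(−2.942) = 0.05276.
C_P = 0.117×0.906/(0.0908−0.117) × (0.02258−0.05276) = (-4.046)×(-0.03019) = 0.1221 mol/dm³.
Y_P = C_P/C_{A0} = 0.1221/0.906 = 0.135.

0.135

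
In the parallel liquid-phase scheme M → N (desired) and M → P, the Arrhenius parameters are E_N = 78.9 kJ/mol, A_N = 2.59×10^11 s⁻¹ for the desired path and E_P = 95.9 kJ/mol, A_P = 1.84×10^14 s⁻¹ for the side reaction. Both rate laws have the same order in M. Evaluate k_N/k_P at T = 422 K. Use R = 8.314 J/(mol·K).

0.179

With equal orders, S_{N/P} = k_N/k_P = (A_N/A_P)·exp[(E_P−E_N)/(RT)].
(E_P−E_N)/(RT) = (95.9−78.9)×10³/(8.314×422) = 17000/3509 = 4.845.
k_N/k_P = (2.59×10^11/1.84×10^14)·exp(4.845) = 0.001408 × 127.1 = 0.179.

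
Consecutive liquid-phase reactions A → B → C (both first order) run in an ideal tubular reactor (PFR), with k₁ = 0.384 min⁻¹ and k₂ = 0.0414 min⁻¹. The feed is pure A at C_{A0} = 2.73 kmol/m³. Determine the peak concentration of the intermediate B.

For a first-order series the maximum intermediate yield is C_{B,max}/C_{A0} = (k₁/k₂)^[k₂/(k₂−k₁)].
= (0.384/0.0414)^(0.0414/(0.0414−0.384)) = (9.275)^(-0.1208) = 0.7640.
C_{B,max} = 0.7640×2.73 = 2.09 kmol/m³.

2.09 kmol/m³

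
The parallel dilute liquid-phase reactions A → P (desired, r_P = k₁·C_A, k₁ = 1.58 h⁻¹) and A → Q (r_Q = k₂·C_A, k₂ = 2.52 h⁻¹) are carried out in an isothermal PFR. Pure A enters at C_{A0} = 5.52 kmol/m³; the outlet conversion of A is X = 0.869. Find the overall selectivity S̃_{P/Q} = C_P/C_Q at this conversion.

0.627

C_A = C_{A0}(1−X) = 0.7231 kmol/m³.
Both paths are first order in A, so the instantaneous fraction to P is constant: dC_P/d(−C_A) = k₁/(k₁+k₂) = 0.3854.
C_P = 0.3854·(C_{A0}−C_A) = 0.3854×4.797 = 1.85 kmol/m³.
C_Q = (C_{A0}−C_A)−C_P = 2.948 kmol/m³; S̃_{P/Q} = 1.849/2.948 = 0.627.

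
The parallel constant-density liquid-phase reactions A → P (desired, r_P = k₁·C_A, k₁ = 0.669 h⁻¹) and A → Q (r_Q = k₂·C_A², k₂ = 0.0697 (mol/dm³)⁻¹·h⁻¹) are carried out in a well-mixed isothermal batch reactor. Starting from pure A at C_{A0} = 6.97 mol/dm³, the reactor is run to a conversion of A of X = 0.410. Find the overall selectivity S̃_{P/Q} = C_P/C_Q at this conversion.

C_A = C_{A0}(1−X) = 4.112 mol/dm³.
Along a PFR/batch, dC_P/dC_A = −r_P/(r_P+r_Q) = −k₁/(k₁+k₂·C_A).
Integrating from C_{A0} to C_A: C_P = (0.669/0.0697)·ln[(0.669+0.0697·6.97)/(0.669+0.0697·4.11)] = 9.598·ln(1.155/0.9556) = 1.817 mol/dm³.
C_Q = (C_{A0}−C_A)−C_P = 1.041 mol/dm³; S̃_{P/Q} = 1.817/1.041 = 1.75.

1.75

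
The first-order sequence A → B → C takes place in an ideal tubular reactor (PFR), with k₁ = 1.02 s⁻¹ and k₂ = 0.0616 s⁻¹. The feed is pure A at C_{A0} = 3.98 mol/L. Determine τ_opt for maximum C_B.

Setting dC_B/dτ = 0 gives τ_opt = ln(k₂/k₁)/(k₂−k₁).
= ln(0.0616/1.02)/(0.0616−1.02) = ln(0.06039)/-0.9584 = -2.807/-0.9584 = 2.93 s.

2.93 s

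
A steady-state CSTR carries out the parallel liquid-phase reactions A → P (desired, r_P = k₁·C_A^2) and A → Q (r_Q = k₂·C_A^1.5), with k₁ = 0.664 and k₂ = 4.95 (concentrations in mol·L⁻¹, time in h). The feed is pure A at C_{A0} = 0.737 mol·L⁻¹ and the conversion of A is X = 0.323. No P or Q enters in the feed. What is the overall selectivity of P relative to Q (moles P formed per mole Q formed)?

Exit C_A = C_{A0}(1−X) = 0.737×0.677 = 0.4989 mol·L⁻¹.
Rates in a CSTR are evaluated at the outlet concentration: r_P = 0.664×0.4989^2 = 0.1653, r_Q = 4.95×0.4989^1.5 = 1.745.
Overall selectivity = C_P/C_Q = r_Pτ/(r_Qτ) = r_P/r_Q = 0.0948.

0.0948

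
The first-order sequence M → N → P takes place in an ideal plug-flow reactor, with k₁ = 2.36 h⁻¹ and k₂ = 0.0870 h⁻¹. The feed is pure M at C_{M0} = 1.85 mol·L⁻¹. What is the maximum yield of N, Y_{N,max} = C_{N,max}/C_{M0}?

0.881

At the optimum, C_{N,max}/C_{M0} = (k₁/k₂)^[k₂/(k₂−k₁)].
= (2.36/0.0870)^(0.0870/(0.0870−2.36)) = (27.13)^(-0.03828) = 0.8813.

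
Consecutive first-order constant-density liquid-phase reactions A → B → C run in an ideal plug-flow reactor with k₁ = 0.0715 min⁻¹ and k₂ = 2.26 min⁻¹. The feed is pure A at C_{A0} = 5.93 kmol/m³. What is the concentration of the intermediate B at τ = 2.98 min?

0.156 kmol/m³

Solving the coupled first-order balances gives C_B(τ) = [k₁/(k₂−k₁)]·C_{A0}·(e^(−k₁τ) − e^(−k₂τ)).
e^(−k₁τ) = e^(−0.0715×2.98) = e^(−0.2131) = 0.8081; e^(−k₂τ) = e^(−6.735) = 0.001189.
C_B = 0.0715×5.93/(2.26−0.0715) × (0.8081−0.001189) = 0.1937×0.8069 = 0.1563 kmol/m³.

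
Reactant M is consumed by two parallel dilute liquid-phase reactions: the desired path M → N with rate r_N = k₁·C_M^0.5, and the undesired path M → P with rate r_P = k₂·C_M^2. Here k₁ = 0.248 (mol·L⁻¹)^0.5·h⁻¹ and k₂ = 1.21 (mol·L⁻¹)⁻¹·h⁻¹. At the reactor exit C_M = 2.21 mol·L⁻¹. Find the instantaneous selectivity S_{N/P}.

0.0624

S_{N/P} = r_N/r_P = (k₁·C_M^0.5)/(k₂·C_M^2) = (k₁/k₂)·C_M^-1.5.
= (0.248×2.210^0.5) / (1.21×2.210^2) = 0.3687/5.910 = 0.0624.
The undesired path is higher order in M, so low C_M (CSTR or dilute feed) favours N.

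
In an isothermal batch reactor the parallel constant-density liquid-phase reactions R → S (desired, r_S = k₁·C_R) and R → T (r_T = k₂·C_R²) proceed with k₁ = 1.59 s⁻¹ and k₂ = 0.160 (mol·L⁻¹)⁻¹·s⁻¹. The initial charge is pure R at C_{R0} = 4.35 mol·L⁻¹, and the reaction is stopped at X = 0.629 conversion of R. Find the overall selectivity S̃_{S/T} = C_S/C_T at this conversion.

3.39

C_R = C_{R0}(1−X) = 1.614 mol·L⁻¹.
Along a PFR/batch, dC_S/dC_R = −r_S/(r_S+r_T) = −k₁/(k₁+k₂·C_R).
Integrating from C_{R0} to C_R: C_S = (1.59/0.160)·ln[(1.59+0.160·4.35)/(1.59+0.160·1.61)] = 9.938·ln(2.286/1.848) = 2.113 mol·L⁻¹.
C_T = (C_{R0}−C_R)−C_S = 0.6236 mol·L⁻¹; S̃_{S/T} = 2.113/0.6236 = 3.39.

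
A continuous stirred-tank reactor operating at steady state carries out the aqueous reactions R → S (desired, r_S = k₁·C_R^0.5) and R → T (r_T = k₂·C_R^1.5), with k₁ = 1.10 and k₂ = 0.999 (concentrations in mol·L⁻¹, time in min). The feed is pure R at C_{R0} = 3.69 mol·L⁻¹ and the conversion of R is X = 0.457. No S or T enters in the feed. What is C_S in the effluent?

Exit C_R = C_{R0}(1−X) = 3.69×0.543 = 2.004 mol·L⁻¹.
In a CSTR the entire volume is at exit conditions, so r_S = 1.10×2.004^0.5 = 1.557 and r_T = 0.999×2.004^1.5 = 2.833.
Fraction of consumed R going to S: r_S/(r_S+r_T) = 0.3546.
C_S = 0.3546·C_{R0}·X = 0.3546×3.69×0.457 = 0.598 mol·L⁻¹.

0.598 mol·L⁻¹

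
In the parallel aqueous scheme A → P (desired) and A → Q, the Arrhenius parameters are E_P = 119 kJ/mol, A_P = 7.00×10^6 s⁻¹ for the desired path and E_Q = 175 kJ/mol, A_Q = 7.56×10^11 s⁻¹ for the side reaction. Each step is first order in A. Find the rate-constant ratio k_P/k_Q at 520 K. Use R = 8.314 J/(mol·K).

3.91

k_P/k_Q = (A_P/A_Q)·exp[−(E_P−E_Q)/(RT)] = (A_P/A_Q)·exp[(E_Q−E_P)/(RT)].
(E_Q−E_P)/(RT) = (175−119)×10³/(8.314×520) = 56000/4323 = 12.95.
k_P/k_Q = (7.00×10^6/7.56×10^11)·exp(12.95) = 9.259×10^-6 × 4.222×10^5 = 3.91.
Since E_P < E_Q, lowering the temperature improves selectivity toward P.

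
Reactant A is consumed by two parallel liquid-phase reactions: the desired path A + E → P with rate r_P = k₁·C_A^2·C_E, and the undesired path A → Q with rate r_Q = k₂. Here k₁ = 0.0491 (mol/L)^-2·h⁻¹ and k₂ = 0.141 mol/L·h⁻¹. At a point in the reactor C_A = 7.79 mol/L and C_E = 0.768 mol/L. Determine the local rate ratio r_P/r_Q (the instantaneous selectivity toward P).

16.2

S_{P/Q} = r_P/r_Q = (k₁·C_A^2·C_E)/(k₂) = (k₁/k₂)·C_A^2·C_E.
= (0.0491×7.790^2×0.7680) / (0.141) = 2.288/0.1410 = 16.2.
Since the desired path is higher order in A, keeping C_A high (PFR or concentrated feed) favours P.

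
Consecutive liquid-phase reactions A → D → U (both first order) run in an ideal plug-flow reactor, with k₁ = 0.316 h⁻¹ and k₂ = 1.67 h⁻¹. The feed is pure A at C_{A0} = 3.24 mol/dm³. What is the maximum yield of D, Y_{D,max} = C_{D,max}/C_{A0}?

For a first-order series the maximum intermediate yield is C_{D,max}/C_{A0} = (k₁/k₂)^[k₂/(k₂−k₁)].
= (0.316/1.67)^(1.67/(1.67−0.316)) = (0.1892)^(1.233) = 0.1283.

0.128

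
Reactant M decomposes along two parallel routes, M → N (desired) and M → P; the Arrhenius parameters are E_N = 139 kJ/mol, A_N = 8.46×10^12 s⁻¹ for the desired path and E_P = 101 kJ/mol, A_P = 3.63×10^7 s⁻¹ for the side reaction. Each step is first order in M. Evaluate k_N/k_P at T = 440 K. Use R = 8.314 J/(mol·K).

7.18

k_N/k_P = (A_N/A_P)·exp[−(E_N−E_P)/(RT)] = (A_N/A_P)·exp[(E_P−E_N)/(RT)].
(E_P−E_N)/(RT) = (101−139)×10³/(8.314×440) = -38000/3658 = -10.39.
k_N/k_P = (8.46×10^12/3.63×10^7)·exp(-10.39) = 2.331×10^5 × 3.081×10^-5 = 7.18.
Since E_N > E_P, raising the temperature improves selectivity toward N.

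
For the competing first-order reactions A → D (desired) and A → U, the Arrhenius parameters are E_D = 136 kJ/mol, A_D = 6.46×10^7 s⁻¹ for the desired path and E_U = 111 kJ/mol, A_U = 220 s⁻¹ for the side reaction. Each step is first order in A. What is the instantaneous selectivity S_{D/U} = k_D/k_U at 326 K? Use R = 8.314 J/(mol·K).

29.0

With equal orders, S_{D/U} = k_D/k_U = (A_D/A_U)·exp[(E_U−E_D)/(RT)].
(E_U−E_D)/(RT) = (111−136)×10³/(8.314×326) = -25000/2710 = -9.224.
k_D/k_U = (6.46×10^7/220)·exp(-9.224) = 2.936×10^5 × 9.866×10^-5 = 29.0.
Since E_D > E_U, raising the temperature improves selectivity toward D.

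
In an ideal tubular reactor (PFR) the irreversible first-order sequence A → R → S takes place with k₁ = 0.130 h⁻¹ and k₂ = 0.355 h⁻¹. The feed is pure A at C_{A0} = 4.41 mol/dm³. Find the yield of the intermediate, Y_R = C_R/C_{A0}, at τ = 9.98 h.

0.141

Solving the coupled first-order balances gives C_R(τ) = [k₁/(k₂−k₁)]·C_{A0}·(e^(−k₁τ) − e^(−k₂τ)).
e^(−k₁τ) = e^(−0.130×9.98) = e^(−1.297) = 0.2732; e^(−k₂τ) = e^(−3.543) = 0.02893.
C_R = 0.130×4.41/(0.355−0.130) × (0.2732−0.02893) = 2.548×0.2443 = 0.6225 mol/dm³.
Y_R = C_R/C_{A0} = 0.6225/4.41 = 0.141.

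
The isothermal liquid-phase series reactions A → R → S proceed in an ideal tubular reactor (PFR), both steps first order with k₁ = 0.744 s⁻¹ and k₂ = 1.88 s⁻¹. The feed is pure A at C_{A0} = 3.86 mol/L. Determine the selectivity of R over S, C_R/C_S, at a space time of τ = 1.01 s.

0.664

Solving the coupled first-order balances gives C_R(τ) = [k₁/(k₂−k₁)]·C_{A0}·(e^(−k₁τ) − e^(−k₂τ)).
e^(−k₁τ) = e^(−0.744×1.01) = e^(−0.7514) = 0.4717; e^(−k₂τ) = e^(−1.899) = 0.1497.
C_R = 0.744×3.86/(1.88−0.744) × (0.4717−0.1497) = 2.528×0.3219 = 0.8139 mol/L.
C_A = C_{A0}e^(−k₁τ) = 1.821 mol/L, so C_S = C_{A0}−C_A−C_R = 1.225 mol/L; C_R/C_S = 0.664.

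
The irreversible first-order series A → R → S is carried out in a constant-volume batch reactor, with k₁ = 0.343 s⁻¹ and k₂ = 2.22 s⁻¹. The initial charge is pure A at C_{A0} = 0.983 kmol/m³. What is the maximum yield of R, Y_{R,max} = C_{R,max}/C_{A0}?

0.110

At the optimum, C_{R,max}/C_{A0} = (k₁/k₂)^[k₂/(k₂−k₁)].
= (0.343/2.22)^(2.22/(2.22−0.343)) = (0.1545)^(1.183) = 0.1098.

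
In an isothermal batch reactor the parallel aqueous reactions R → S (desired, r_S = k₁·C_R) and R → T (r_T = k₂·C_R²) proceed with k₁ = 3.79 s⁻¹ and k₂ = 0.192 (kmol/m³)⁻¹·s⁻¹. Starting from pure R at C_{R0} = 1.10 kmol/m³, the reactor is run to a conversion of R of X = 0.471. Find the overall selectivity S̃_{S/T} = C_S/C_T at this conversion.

23.5

C_R = C_{R0}(1−X) = 0.5819 kmol/m³.
Along a PFR/batch, dC_S/dC_R = −r_S/(r_S+r_T) = −k₁/(k₁+k₂·C_R).
Integrating from C_{R0} to C_R: C_S = (3.79/0.192)·ln[(3.79+0.192·1.10)/(3.79+0.192·0.582)] = 19.74·ln(4.001/3.902) = 0.4970 kmol/m³.
C_T = (C_{R0}−C_R)−C_S = 0.02114 kmol/m³; S̃_{S/T} = 0.4970/0.02114 = 23.5.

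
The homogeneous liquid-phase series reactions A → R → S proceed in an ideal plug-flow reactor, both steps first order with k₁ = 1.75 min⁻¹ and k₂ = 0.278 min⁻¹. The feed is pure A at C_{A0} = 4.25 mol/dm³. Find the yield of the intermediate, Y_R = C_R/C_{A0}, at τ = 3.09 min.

0.498

Solving the coupled first-order balances gives C_R(τ) = [k₁/(k₂−k₁)]·C_{A0}·(e^(−k₁τ) − e^(−k₂τ)).
e^(−k₁τ) = e^(−1.75×3.09) = e^(−5.407) = 0.004483; e^(−k₂τ) = e^(−0.8590) = 0.4236.
C_R = 1.75×4.25/(0.278−1.75) × (0.004483−0.4236) = (-5.053)×(-0.4191) = 2.118 mol/dm³.
Y_R = C_R/C_{A0} = 2.118/4.25 = 0.498.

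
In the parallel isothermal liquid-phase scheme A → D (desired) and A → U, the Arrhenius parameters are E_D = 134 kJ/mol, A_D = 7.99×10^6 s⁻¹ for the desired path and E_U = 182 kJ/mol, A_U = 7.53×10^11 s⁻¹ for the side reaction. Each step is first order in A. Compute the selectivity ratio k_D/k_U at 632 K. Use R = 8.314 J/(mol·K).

With equal orders, S_{D/U} = k_D/k_U = (A_D/A_U)·exp[(E_U−E_D)/(RT)].
(E_U−E_D)/(RT) = (182−134)×10³/(8.314×632) = 48000/5254 = 9.135.
k_D/k_U = (7.99×10^6/7.53×10^11)·exp(9.135) = 1.061×10^-5 × 9275 = 0.0984.
Since E_D < E_U, lowering the temperature improves selectivity toward D.

0.0984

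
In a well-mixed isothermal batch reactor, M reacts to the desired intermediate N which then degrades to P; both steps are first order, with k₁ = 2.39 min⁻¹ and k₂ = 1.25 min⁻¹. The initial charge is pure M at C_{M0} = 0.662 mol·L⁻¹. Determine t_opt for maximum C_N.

For first-order series the maximum of C_N occurs at t_opt = ln(k₂/k₁)/(k₂−k₁).
= ln(1.25/2.39)/(1.25−2.39) = ln(0.5230)/-1.140 = -0.6481/-1.140 = 0.569 min.

0.569 min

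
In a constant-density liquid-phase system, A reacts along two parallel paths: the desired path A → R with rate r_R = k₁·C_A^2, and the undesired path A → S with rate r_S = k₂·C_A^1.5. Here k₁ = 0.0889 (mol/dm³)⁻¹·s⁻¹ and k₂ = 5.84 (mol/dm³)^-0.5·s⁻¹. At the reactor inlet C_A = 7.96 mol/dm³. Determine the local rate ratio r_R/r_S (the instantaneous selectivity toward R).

0.0429

S_{R/S} = r_R/r_S = (k₁·C_A^2)/(k₂·C_A^1.5) = (k₁/k₂)·C_A^0.5.
= (0.0889×7.960^2) / (5.84×7.960^1.5) = 5.633/131.2 = 0.0429.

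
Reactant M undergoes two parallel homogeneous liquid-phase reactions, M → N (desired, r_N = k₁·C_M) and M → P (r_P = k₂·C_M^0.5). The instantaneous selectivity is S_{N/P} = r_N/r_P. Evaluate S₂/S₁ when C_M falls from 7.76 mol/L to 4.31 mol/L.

0.745

S_{N/P} = (k₁/k₂)·C_M^0.5, so S₂/S₁ = (C_{M,2}/C_{M,1})^0.5.
= (4.31/7.76)^0.5 = (0.5554)^0.5 = 0.745.
Selectivity toward N falls as C_M falls — high-concentration operation is favoured.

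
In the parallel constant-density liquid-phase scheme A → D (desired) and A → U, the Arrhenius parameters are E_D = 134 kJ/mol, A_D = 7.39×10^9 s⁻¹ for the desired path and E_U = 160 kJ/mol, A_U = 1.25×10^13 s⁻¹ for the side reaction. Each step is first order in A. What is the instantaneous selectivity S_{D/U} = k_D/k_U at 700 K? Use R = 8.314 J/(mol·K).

Since both paths have the same order in A, the concentration cancels and S_{D/U} = k_D/k_U = (A_D/A_U)·exp[(E_U−E_D)/(RT)].
(E_U−E_D)/(RT) = (160−134)×10³/(8.314×700) = 26000/5820 = 4.468.
k_D/k_U = (7.39×10^9/1.25×10^13)·exp(4.468) = 5.912×10^-4 × 87.14 = 0.0515.

0.0515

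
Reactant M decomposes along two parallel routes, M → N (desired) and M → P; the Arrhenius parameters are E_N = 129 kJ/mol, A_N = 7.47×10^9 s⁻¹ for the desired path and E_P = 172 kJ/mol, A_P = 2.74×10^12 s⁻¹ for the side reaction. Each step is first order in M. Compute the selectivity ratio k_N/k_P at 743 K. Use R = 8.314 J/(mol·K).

k_N/k_P = (A_N/A_P)·exp[−(E_N−E_P)/(RT)] = (A_N/A_P)·exp[(E_P−E_N)/(RT)].
(E_P−E_N)/(RT) = (172−129)×10³/(8.314×743) = 43000/6177 = 6.961.
k_N/k_P = (7.47×10^9/2.74×10^12)·exp(6.961) = 0.002726 × 1055 = 2.88.
Since E_N < E_P, lowering the temperature improves selectivity toward N.

2.88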